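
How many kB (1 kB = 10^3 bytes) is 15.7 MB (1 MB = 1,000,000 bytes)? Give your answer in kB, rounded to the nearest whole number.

15,700 kB

15.7 MB = 15.7 × 10^6 bytes = 15,700,000 bytes
1 kB = 1,000 bytes
15,700,000 / 1,000 = 15,700 kB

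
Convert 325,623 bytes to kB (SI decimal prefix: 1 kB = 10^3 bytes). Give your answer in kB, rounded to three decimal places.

325,623 bytes given.
1 kB = 10^3 bytes = 1,000 bytes
325,623 / 1,000 = 325.623 kB

325.623 kB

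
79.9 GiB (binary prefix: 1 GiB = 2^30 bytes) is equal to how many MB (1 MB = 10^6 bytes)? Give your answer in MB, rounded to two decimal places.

85,791.97 MB

79.9 GiB = 79.9 × 2^30 bytes = 85,791,971,737.6 bytes
1 MB = 10^6 bytes = 1,000,000 bytes
85,791,971,737.6 / 1,000,000 = 85,791.97 MB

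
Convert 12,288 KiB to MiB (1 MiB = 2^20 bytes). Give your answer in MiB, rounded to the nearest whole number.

12 MiB

12,288 KiB = 12,288 × 2^10 bytes = 12,582,912 bytes
1 MiB = 1,048,576 bytes
12,582,912 / 1,048,576 = 12 MiB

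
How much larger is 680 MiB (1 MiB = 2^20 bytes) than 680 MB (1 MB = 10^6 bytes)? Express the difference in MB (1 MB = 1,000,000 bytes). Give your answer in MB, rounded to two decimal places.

680 MiB = 680 × 1,048,576 = 713,031,680 bytes
680 MB = 680 × 1,000,000 = 680,000,000 bytes
difference = 33,031,680 bytes
33,031,680 / 1,000,000 = 33.03 MB

33.03 MB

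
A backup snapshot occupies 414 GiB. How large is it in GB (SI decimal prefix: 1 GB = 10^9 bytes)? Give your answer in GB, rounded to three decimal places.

414 GiB = 414 × 2^30 bytes = 444,529,115,136 bytes
1 GB = 10^9 bytes = 1,000,000,000 bytes
444,529,115,136 / 1,000,000,000 = 444.529 GB

444.529 GB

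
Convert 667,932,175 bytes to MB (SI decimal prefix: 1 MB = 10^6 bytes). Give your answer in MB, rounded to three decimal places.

667,932,175 bytes given.
1 MB = 1,000,000 bytes
667,932,175 / 1,000,000 = 667.932 MB

667.932 MB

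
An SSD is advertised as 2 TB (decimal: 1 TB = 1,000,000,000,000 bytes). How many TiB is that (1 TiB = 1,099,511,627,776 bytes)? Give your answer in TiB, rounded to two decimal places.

2 TB × 1,000,000,000,000 bytes/TB = 2,000,000,000,000 bytes
1 TiB = 2^40 bytes = 1,099,511,627,776 bytes
2,000,000,000,000 / 1,099,511,627,776 = 1.82 TiB

1.82 TiB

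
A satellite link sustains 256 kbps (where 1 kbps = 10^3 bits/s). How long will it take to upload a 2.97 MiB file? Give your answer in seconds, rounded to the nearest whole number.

2.97 MiB = 3,114,270.72 bytes = 24,914,165.76 bits
256 kbps = 256,000 bits/s
time = 24,914,165.76 / 256,000 = 97 s

97 seconds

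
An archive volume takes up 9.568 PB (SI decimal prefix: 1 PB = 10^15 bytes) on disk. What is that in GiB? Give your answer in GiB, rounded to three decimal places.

9.568 PB = 9.568 × 10^15 bytes = 9,568,000,000,000,000 bytes
1 GiB = 2^30 bytes = 1,073,741,824 bytes
9,568,000,000,000,000 / 1,073,741,824 = 8,910,894.394 GiB

8,910,894.394 GiB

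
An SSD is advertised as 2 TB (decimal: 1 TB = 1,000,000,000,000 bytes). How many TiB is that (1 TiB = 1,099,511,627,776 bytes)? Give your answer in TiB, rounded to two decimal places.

2 TB × 1,000,000,000,000 bytes/TB = 2,000,000,000,000 bytes
1 TiB = 2^40 bytes = 1,099,511,627,776 bytes
2,000,000,000,000 / 1,099,511,627,776 = 1.82 TiB

1.82 TiB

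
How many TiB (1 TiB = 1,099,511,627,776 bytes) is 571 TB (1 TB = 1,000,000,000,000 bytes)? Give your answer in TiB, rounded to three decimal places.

519.321 TiB

571 TB = 571 × 10^12 bytes = 571,000,000,000,000 bytes
1 TiB = 2^40 bytes = 1,099,511,627,776 bytes
571,000,000,000,000 / 1,099,511,627,776 = 519.321 TiB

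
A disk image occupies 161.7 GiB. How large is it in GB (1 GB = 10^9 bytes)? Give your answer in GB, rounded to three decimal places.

173.624 GB

161.7 GiB = 161.7 × 2^30 bytes = 173,624,052,940.8 bytes
1 GB = 10^9 bytes = 1,000,000,000 bytes
173,624,052,940.8 / 1,000,000,000 = 173.624 GB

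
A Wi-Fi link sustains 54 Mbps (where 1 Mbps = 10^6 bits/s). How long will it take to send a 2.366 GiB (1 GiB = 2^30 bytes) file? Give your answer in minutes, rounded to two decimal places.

2.366 GiB = 2,540,473,155.584 bytes = 20,323,785,244.672 bits
54 Mbps = 54,000,000 bits/s
time = 20,323,785,244.672 / 54,000,000 = 376.366 s
376.366 s / 60 = 6.27 minutes

6.27 minutes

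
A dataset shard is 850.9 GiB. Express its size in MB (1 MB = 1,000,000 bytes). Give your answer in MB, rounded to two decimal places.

850.9 GiB = 850.9 × 2^30 bytes = 913,646,918,041.6 bytes
1 MB = 10^6 bytes = 1,000,000 bytes
913,646,918,041.6 / 1,000,000 = 913,646.92 MB

913,646.92 MB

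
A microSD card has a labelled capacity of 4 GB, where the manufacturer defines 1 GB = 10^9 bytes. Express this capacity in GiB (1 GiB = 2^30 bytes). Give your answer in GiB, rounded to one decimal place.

4 GB = 4 × 10^9 bytes = 4,000,000,000 bytes
1 GiB = 1,073,741,824 bytes
4,000,000,000 / 1,073,741,824 = 3.7 GiB

3.7 GiB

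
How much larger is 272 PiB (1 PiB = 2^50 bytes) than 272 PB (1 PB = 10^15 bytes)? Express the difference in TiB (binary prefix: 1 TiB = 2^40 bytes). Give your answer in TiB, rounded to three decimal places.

31,145.441 TiB

272 PiB = 272 × 1,125,899,906,842,624 = 306,244,774,661,193,728 bytes
272 PB = 272 × 1,000,000,000,000,000 = 272,000,000,000,000,000 bytes
difference = 34,244,774,661,193,728 bytes
34,244,774,661,193,728 / 1,099,511,627,776 = 31,145.441 TiB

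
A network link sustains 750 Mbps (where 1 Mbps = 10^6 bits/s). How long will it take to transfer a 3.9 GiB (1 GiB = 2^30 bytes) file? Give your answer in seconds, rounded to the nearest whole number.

45 seconds

3.9 GiB = 4,187,593,113.6 bytes = 33,500,744,908.8 bits
750 Mbps = 750,000,000 bits/s
time = 33,500,744,908.8 / 750,000,000 = 45 s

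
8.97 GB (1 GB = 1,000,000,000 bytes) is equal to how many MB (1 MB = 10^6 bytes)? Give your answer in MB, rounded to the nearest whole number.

8,970 MB

8.97 GB = 8.97 × 10^9 bytes = 8,970,000,000 bytes
1 MB = 1,000,000 bytes
8,970,000,000 / 1,000,000 = 8,970 MB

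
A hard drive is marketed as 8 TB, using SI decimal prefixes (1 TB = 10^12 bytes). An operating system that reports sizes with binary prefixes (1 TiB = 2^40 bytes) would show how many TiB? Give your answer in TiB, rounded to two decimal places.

7.28 TiB

8 TB × 1,000,000,000,000 bytes/TB = 8,000,000,000,000 bytes
1 TiB = 1,099,511,627,776 bytes
8,000,000,000,000 / 1,099,511,627,776 = 7.28 TiB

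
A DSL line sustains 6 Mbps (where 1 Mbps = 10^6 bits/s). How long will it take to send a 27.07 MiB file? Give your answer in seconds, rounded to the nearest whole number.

27.07 MiB = 28,384,952.32 bytes = 227,079,618.56 bits
6 Mbps = 6,000,000 bits/s
time = 227,079,618.56 / 6,000,000 = 38 s

38 seconds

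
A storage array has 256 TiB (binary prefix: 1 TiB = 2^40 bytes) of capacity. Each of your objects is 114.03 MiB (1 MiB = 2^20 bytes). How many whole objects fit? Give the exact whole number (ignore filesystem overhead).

Capacity: 256 TiB = 281,474,976,710,656 bytes
Per item: 114.03 MiB = 119,569,121.28 bytes
⌊281,474,976,710,656 / 119,569,121.28⌋ = 2,354,077

2,354,077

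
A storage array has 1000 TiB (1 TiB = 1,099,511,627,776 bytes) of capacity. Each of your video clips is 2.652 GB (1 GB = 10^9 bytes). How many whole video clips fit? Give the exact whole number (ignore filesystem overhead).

Capacity: 1000 TiB = 1,099,511,627,776,000 bytes
Per item: 2.652 GB = 2,652,000,000 bytes
⌊1,099,511,627,776,000 / 2,652,000,000⌋ = 414,597

414,597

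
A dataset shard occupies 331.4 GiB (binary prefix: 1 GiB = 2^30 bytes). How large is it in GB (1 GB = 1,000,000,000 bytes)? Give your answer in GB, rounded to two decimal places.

331.4 GiB = 331.4 × 2^30 bytes = 355,838,040,473.6 bytes
1 GB = 10^9 bytes = 1,000,000,000 bytes
355,838,040,473.6 / 1,000,000,000 = 355.84 GB

355.84 GB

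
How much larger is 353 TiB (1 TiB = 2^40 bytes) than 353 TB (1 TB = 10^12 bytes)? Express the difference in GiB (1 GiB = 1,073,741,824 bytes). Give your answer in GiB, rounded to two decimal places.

32,715.13 GiB

353 TiB = 353 × 1,099,511,627,776 = 388,127,604,604,928 bytes
353 TB = 353 × 1,000,000,000,000 = 353,000,000,000,000 bytes
difference = 35,127,604,604,928 bytes
35,127,604,604,928 / 1,073,741,824 = 32,715.13 GiB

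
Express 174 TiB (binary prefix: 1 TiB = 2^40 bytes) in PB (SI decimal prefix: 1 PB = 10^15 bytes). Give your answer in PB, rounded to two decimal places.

174 TiB = 174 × 2^40 bytes = 191,315,023,233,024 bytes
1 PB = 10^15 bytes = 1,000,000,000,000,000 bytes
191,315,023,233,024 / 1,000,000,000,000,000 = 0.19 PB

0.19 PB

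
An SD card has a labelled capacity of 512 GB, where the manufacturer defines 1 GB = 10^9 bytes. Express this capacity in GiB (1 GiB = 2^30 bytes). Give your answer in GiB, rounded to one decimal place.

512 GB × 1,000,000,000 bytes/GB = 512,000,000,000 bytes
1 GiB = 2^30 bytes = 1,073,741,824 bytes
512,000,000,000 / 1,073,741,824 = 476.8 GiB

476.8 GiB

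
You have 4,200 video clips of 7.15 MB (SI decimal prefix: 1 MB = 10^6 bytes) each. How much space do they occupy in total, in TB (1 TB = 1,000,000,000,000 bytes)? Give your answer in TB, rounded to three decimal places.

0.030 TB

Total = 4,200 × 7.15 MB = 30,030 MB
= 30,030 × 1,000,000 bytes = 30,030,000,000 bytes
1 TB = 1,000,000,000,000 bytes
30,030,000,000 / 1,000,000,000,000 = 0.030 TB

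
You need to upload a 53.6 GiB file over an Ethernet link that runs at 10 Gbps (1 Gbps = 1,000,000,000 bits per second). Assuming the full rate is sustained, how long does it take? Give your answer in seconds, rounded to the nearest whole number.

46 seconds

53.6 GiB = 57,552,561,766.4 bytes = 460,420,494,131.2 bits
10 Gbps = 10,000,000,000 bits/s
time = 460,420,494,131.2 / 10,000,000,000 = 46 s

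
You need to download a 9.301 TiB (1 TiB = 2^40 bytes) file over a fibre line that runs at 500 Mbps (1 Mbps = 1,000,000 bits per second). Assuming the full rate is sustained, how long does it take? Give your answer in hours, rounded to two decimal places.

9.301 TiB = 10,226,557,649,944.576 bytes = 81,812,461,199,556.608 bits
500 Mbps = 500,000,000 bits/s
time = 81,812,461,199,556.608 / 500,000,000 = 163,624.9224 s
163,624.9224 s / 3600 = 45.45 hours

45.45 hours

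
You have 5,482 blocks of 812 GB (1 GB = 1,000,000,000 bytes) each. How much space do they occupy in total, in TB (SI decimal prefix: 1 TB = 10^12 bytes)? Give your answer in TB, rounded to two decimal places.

4,451.38 TB

Total = 5,482 × 812 GB = 4,451,384 GB
= 4,451,384 × 1,000,000,000 bytes = 4,451,384,000,000,000 bytes
1 TB = 1,000,000,000,000 bytes
4,451,384,000,000,000 / 1,000,000,000,000 = 4,451.38 TB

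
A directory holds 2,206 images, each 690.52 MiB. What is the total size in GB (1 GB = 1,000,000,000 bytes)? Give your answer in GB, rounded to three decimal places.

1,597.282 GB

Total = 2,206 × 690.52 MiB = 1523287.12 MiB
= 1523287.12 × 1,048,576 bytes = 1,597,282,315,141.12 bytes
1 GB = 1,000,000,000 bytes
1,597,282,315,141.12 / 1,000,000,000 = 1,597.282 GB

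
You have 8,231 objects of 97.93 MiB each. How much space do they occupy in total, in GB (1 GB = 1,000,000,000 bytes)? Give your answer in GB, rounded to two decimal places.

Total = 8,231 × 97.93 MiB = 806061.83 MiB
= 806061.83 × 1,048,576 bytes = 845,217,089,454.08 bytes
1 GB = 1,000,000,000 bytes
845,217,089,454.08 / 1,000,000,000 = 845.22 GB

845.22 GB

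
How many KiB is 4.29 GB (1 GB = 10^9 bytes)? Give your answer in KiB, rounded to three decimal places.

4.29 GB × 1,000,000,000 bytes/GB = 4,290,000,000 bytes
1 KiB = 2^10 bytes = 1,024 bytes
4,290,000,000 / 1,024 = 4,189,453.125 KiB

4,189,453.125 KiB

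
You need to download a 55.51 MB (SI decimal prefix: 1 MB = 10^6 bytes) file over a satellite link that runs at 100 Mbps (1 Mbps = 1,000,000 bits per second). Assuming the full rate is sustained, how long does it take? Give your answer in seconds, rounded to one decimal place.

55.51 MB = 55,510,000 bytes = 444,080,000 bits
100 Mbps = 100,000,000 bits/s
time = 444,080,000 / 100,000,000 = 4.4 s

4.4 seconds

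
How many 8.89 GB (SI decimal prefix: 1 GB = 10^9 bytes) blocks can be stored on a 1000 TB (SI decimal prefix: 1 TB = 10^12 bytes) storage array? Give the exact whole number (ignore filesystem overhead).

Capacity: 1000 TB = 1,000,000,000,000,000 bytes
Per item: 8.89 GB = 8,890,000,000 bytes
⌊1,000,000,000,000,000 / 8,890,000,000⌋ = 112,485

112,485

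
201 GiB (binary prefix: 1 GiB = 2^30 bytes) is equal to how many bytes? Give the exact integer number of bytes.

215,822,106,624 bytes

201 × 1,073,741,824 = 215,822,106,624 bytes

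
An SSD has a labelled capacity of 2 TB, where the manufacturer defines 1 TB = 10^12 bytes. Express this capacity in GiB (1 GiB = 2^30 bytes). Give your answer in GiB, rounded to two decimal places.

1,862.65 GiB

2 TB × 1,000,000,000,000 bytes/TB = 2,000,000,000,000 bytes
1 GiB = 2^30 bytes = 1,073,741,824 bytes
2,000,000,000,000 / 1,073,741,824 = 1,862.65 GiB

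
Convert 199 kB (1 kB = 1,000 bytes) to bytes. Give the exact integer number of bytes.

199 × 1,000 = 199,000 bytes  (1 kB = 10^3 bytes)

199,000 bytes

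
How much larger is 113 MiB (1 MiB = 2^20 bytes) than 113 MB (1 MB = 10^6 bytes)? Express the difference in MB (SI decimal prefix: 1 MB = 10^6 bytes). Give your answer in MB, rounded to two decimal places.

113 MiB = 113 × 1,048,576 = 118,489,088 bytes
113 MB = 113 × 1,000,000 = 113,000,000 bytes
difference = 5,489,088 bytes
5,489,088 / 1,000,000 = 5.49 MB

5.49 MB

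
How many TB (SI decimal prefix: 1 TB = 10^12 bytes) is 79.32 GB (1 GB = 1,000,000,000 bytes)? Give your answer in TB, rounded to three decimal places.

79.32 GB = 79.32 × 10^9 bytes = 79,320,000,000 bytes
1 TB = 1,000,000,000,000 bytes
79,320,000,000 / 1,000,000,000,000 = 0.079 TB

0.079 TB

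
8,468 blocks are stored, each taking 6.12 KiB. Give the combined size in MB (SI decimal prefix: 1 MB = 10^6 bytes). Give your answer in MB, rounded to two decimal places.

Total = 8,468 × 6.12 KiB = 51824.16 KiB
= 51824.16 × 1,024 bytes = 53,067,939.84 bytes
1 MB = 1,000,000 bytes
53,067,939.84 / 1,000,000 = 53.07 MB

53.07 MB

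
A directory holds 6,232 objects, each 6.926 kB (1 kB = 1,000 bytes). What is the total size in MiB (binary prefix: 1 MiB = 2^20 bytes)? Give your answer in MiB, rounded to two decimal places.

Total = 6,232 × 6.926 kB = 43162.832 kB
= 43162.832 × 1,000 bytes = 43,162,832 bytes
1 MiB = 1,048,576 bytes
43,162,832 / 1,048,576 = 41.16 MiB

41.16 MiB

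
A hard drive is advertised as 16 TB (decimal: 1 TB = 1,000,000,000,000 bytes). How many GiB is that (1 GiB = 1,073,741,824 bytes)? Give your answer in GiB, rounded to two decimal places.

14,901.16 GiB

16 TB = 16 × 10^12 bytes = 16,000,000,000,000 bytes
1 GiB = 2^30 bytes = 1,073,741,824 bytes
16,000,000,000,000 / 1,073,741,824 = 14,901.16 GiB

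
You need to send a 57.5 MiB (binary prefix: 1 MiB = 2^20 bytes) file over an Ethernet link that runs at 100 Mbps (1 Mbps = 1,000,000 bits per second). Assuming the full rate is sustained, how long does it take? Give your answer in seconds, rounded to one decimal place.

4.8 seconds

57.5 MiB = 60,293,120 bytes = 482,344,960 bits
100 Mbps = 100,000,000 bits/s
time = 482,344,960 / 100,000,000 = 4.8 s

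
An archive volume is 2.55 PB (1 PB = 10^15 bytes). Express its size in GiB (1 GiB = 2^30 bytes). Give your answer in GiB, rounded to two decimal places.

2,374,872.57 GiB

2.55 PB = 2.55 × 10^15 bytes = 2,550,000,000,000,000 bytes
1 GiB = 2^30 bytes = 1,073,741,824 bytes
2,550,000,000,000,000 / 1,073,741,824 = 2,374,872.57 GiB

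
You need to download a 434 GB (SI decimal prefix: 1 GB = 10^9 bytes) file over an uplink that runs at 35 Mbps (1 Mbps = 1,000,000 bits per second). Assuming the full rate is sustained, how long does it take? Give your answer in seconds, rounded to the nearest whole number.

434 GB = 434,000,000,000 bytes = 3,472,000,000,000 bits
35 Mbps = 35,000,000 bits/s
time = 3,472,000,000,000 / 35,000,000 = 99,200 s

99,200 seconds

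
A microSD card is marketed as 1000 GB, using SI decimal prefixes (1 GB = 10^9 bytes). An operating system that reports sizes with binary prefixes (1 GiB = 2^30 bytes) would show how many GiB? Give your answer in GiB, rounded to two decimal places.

931.32 GiB

1000 GB = 1000 × 10^9 bytes = 1,000,000,000,000 bytes
1 GiB = 1,073,741,824 bytes
1,000,000,000,000 / 1,073,741,824 = 931.32 GiB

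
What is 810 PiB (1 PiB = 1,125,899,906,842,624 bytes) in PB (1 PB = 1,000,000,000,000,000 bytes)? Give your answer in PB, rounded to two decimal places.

810 PiB = 810 × 2^50 bytes = 911,978,924,542,525,440 bytes
1 PB = 10^15 bytes = 1,000,000,000,000,000 bytes
911,978,924,542,525,440 / 1,000,000,000,000,000 = 911.98 PB

911.98 PB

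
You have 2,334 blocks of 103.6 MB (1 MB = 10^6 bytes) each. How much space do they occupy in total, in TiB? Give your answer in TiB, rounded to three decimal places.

0.220 TiB

Total = 2,334 × 103.6 MB = 241802.4 MB
= 241802.4 × 1,000,000 bytes = 241,802,400,000 bytes
1 TiB = 1,099,511,627,776 bytes
241,802,400,000 / 1,099,511,627,776 = 0.220 TiB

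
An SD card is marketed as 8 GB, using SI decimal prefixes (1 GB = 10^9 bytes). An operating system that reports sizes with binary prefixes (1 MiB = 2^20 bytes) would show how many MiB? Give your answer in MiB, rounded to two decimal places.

8 GB × 1,000,000,000 bytes/GB = 8,000,000,000 bytes
1 MiB = 2^20 bytes = 1,048,576 bytes
8,000,000,000 / 1,048,576 = 7,629.39 MiB

7,629.39 MiB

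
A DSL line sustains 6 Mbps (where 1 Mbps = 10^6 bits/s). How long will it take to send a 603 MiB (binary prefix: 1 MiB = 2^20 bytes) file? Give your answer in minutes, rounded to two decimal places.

14.05 minutes

603 MiB = 632,291,328 bytes = 5,058,330,624 bits
6 Mbps = 6,000,000 bits/s
time = 5,058,330,624 / 6,000,000 = 843.055 s
843.055 s / 60 = 14.05 minutes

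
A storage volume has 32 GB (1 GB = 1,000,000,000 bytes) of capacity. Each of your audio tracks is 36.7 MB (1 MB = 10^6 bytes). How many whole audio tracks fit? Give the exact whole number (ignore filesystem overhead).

Capacity: 32 GB = 32,000,000,000 bytes
Per item: 36.7 MB = 36,700,000 bytes
⌊32,000,000,000 / 36,700,000⌋ = 871

871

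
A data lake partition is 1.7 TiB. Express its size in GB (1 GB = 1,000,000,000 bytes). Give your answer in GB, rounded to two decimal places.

1,869.17 GB

1.7 TiB × 1,099,511,627,776 bytes/TiB = 1,869,169,767,219.2 bytes
1 GB = 1,000,000,000 bytes
1,869,169,767,219.2 / 1,000,000,000 = 1,869.17 GB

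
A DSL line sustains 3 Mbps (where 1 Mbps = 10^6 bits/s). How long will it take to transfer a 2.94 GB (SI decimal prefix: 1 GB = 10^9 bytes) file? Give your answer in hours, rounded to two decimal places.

2.18 hours

2.94 GB = 2,940,000,000 bytes = 23,520,000,000 bits
3 Mbps = 3,000,000 bits/s
time = 23,520,000,000 / 3,000,000 = 7,840.0000 s
7,840.0000 s / 3600 = 2.18 hours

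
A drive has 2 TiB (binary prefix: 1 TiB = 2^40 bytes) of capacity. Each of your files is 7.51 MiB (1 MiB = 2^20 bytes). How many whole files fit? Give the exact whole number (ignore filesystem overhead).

Capacity: 2 TiB = 2,199,023,255,552 bytes
Per item: 7.51 MiB = 7,874,805.76 bytes
⌊2,199,023,255,552 / 7,874,805.76⌋ = 279,247

279,247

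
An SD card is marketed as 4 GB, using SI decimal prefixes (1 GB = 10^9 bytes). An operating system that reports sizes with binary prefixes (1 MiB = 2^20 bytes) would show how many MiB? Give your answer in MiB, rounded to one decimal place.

4 GB = 4 × 10^9 bytes = 4,000,000,000 bytes
1 MiB = 1,048,576 bytes
4,000,000,000 / 1,048,576 = 3,814.7 MiB

3,814.7 MiB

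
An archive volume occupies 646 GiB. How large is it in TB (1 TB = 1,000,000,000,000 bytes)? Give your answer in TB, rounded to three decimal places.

646 GiB = 646 × 2^30 bytes = 693,637,218,304 bytes
1 TB = 1,000,000,000,000 bytes
693,637,218,304 / 1,000,000,000,000 = 0.694 TB

0.694 TB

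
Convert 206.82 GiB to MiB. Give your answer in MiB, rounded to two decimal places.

206.82 GiB × 1,073,741,824 bytes/GiB = 222,071,284,039.68 bytes
1 MiB = 2^20 bytes = 1,048,576 bytes
222,071,284,039.68 / 1,048,576 = 211,783.68 MiB

211,783.68 MiB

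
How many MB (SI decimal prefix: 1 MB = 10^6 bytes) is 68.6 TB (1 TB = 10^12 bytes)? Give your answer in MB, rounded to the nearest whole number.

68,600,000 MB

68.6 TB = 68.6 × 10^12 bytes = 68,600,000,000,000 bytes
1 MB = 1,000,000 bytes
68,600,000,000,000 / 1,000,000 = 68,600,000 MB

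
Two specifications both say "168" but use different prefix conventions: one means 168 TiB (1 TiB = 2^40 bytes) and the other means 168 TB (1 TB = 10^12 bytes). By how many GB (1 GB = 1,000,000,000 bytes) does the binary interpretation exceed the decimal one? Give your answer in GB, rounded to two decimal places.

168 TiB = 168 × 1,099,511,627,776 = 184,717,953,466,368 bytes
168 TB = 168 × 1,000,000,000,000 = 168,000,000,000,000 bytes
difference = 16,717,953,466,368 bytes
16,717,953,466,368 / 1,000,000,000 = 16,717.95 GB

16,717.95 GB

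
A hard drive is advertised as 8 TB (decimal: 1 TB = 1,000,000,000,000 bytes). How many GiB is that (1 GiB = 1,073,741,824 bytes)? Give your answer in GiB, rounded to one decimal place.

8 TB = 8 × 10^12 bytes = 8,000,000,000,000 bytes
1 GiB = 2^30 bytes = 1,073,741,824 bytes
8,000,000,000,000 / 1,073,741,824 = 7,450.6 GiB

7,450.6 GiB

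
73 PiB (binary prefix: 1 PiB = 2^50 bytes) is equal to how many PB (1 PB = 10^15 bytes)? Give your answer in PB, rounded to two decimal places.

73 PiB = 73 × 2^50 bytes = 82,190,693,199,511,552 bytes
1 PB = 10^15 bytes = 1,000,000,000,000,000 bytes
82,190,693,199,511,552 / 1,000,000,000,000,000 = 82.19 PB

82.19 PB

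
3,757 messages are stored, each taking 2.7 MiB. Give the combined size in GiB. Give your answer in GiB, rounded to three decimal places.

9.906 GiB

Total = 3,757 × 2.7 MiB = 10143.9 MiB
= 10143.9 × 1,048,576 bytes = 10,636,650,086.4 bytes
1 GiB = 1,073,741,824 bytes
10,636,650,086.4 / 1,073,741,824 = 9.906 GiB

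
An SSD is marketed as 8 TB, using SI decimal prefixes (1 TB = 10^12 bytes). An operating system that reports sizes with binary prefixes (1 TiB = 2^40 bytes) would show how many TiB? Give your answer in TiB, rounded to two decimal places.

8 TB = 8 × 10^12 bytes = 8,000,000,000,000 bytes
1 TiB = 2^40 bytes = 1,099,511,627,776 bytes
8,000,000,000,000 / 1,099,511,627,776 = 7.28 TiB

7.28 TiB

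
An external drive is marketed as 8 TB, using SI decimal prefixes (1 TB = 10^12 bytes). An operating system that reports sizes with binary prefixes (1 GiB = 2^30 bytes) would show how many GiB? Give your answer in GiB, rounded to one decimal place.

8 TB × 1,000,000,000,000 bytes/TB = 8,000,000,000,000 bytes
1 GiB = 2^30 bytes = 1,073,741,824 bytes
8,000,000,000,000 / 1,073,741,824 = 7,450.6 GiB

7,450.6 GiB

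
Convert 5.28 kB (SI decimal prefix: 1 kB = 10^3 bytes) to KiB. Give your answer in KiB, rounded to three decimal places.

5.28 kB × 1,000 bytes/kB = 5,280 bytes
1 KiB = 2^10 bytes = 1,024 bytes
5,280 / 1,024 = 5.156 KiB

5.156 KiB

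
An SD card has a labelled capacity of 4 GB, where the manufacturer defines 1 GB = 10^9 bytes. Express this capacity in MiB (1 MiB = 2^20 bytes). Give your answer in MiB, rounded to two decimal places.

3,814.70 MiB

4 GB = 4 × 10^9 bytes = 4,000,000,000 bytes
1 MiB = 1,048,576 bytes
4,000,000,000 / 1,048,576 = 3,814.70 MiB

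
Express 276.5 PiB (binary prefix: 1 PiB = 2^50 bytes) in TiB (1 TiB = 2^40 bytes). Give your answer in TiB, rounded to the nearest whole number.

276.5 PiB = 276.5 × 2^50 bytes = 311,311,324,241,985,536 bytes
1 TiB = 1,099,511,627,776 bytes
311,311,324,241,985,536 / 1,099,511,627,776 = 283,136 TiB

283,136 TiB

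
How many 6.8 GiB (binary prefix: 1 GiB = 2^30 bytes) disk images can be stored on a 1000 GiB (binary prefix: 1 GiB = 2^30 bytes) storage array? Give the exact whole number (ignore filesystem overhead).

Capacity: 1000 GiB = 1,073,741,824,000 bytes
Per item: 6.8 GiB = 7,301,444,403.2 bytes
⌊1,073,741,824,000 / 7,301,444,403.2⌋ = 147

147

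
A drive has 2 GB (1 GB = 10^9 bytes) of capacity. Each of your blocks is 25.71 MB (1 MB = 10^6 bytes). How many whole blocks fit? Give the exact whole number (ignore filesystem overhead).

77

Capacity: 2 GB = 2,000,000,000 bytes
Per item: 25.71 MB = 25,710,000 bytes
⌊2,000,000,000 / 25,710,000⌋ = 77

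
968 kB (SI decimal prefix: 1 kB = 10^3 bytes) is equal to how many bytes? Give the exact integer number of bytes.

968 × 1,000 = 968,000 bytes  (1 kB = 10^3 bytes)

968,000 bytes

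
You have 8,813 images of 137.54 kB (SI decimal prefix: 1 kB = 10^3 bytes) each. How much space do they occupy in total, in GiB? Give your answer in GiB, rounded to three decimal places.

1.129 GiB

Total = 8,813 × 137.54 kB = 1212140.02 kB
= 1212140.02 × 1,000 bytes = 1,212,140,020 bytes
1 GiB = 1,073,741,824 bytes
1,212,140,020 / 1,073,741,824 = 1.129 GiB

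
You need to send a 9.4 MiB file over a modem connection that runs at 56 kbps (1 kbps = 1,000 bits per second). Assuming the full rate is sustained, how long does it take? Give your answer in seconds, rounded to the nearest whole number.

9.4 MiB = 9,856,614.4 bytes = 78,852,915.2 bits
56 kbps = 56,000 bits/s
time = 78,852,915.2 / 56,000 = 1,408 s

1,408 seconds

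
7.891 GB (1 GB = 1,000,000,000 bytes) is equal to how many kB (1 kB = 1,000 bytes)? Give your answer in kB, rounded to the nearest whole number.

7.891 GB × 1,000,000,000 bytes/GB = 7,891,000,000 bytes
1 kB = 1,000 bytes
7,891,000,000 / 1,000 = 7,891,000 kB

7,891,000 kB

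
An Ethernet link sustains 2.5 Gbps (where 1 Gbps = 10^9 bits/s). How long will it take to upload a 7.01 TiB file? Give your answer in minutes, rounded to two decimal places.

411.07 minutes

7.01 TiB = 7,707,576,510,709.76 bytes = 61,660,612,085,678.08 bits
2.5 Gbps = 2,500,000,000 bits/s
time = 61,660,612,085,678.08 / 2,500,000,000 = 24,664.245 s
24,664.245 s / 60 = 411.07 minutes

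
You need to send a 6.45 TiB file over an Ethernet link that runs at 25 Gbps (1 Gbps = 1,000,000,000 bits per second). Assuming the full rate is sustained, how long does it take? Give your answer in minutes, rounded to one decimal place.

37.8 minutes

6.45 TiB = 7,091,849,999,155.2 bytes = 56,734,799,993,241.6 bits
25 Gbps = 25,000,000,000 bits/s
time = 56,734,799,993,241.6 / 25,000,000,000 = 2,269.39 s
2,269.39 s / 60 = 37.8 minutes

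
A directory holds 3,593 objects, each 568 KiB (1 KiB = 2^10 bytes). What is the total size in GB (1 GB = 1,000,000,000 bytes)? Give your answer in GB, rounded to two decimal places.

2.09 GB

Total = 3,593 × 568 KiB = 2,040,824 KiB
= 2,040,824 × 1,024 bytes = 2,089,803,776 bytes
1 GB = 1,000,000,000 bytes
2,089,803,776 / 1,000,000,000 = 2.09 GB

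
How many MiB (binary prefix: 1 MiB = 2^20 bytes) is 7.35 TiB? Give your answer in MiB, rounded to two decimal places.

7.35 TiB × 1,099,511,627,776 bytes/TiB = 8,081,410,464,153.6 bytes
1 MiB = 1,048,576 bytes
8,081,410,464,153.6 / 1,048,576 = 7,707,033.60 MiB

7,707,033.60 MiB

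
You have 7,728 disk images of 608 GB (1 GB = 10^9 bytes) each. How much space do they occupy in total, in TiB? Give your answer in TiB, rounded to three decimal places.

Total = 7,728 × 608 GB = 4,698,624 GB
= 4,698,624 × 1,000,000,000 bytes = 4,698,624,000,000,000 bytes
1 TiB = 1,099,511,627,776 bytes
4,698,624,000,000,000 / 1,099,511,627,776 = 4,273.374 TiB

4,273.374 TiB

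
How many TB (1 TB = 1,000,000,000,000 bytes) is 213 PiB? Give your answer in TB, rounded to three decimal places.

239,816.680 TB

213 PiB × 1,125,899,906,842,624 bytes/PiB = 239,816,680,157,478,912 bytes
1 TB = 10^12 bytes = 1,000,000,000,000 bytes
239,816,680,157,478,912 / 1,000,000,000,000 = 239,816.680 TB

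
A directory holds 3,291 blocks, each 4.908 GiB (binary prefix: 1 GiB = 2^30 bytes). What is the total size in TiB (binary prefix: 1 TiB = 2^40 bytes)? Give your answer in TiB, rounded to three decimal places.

Total = 3,291 × 4.908 GiB = 16152.228 GiB
= 16152.228 × 1,073,741,824 bytes = 17,343,322,754,383.872 bytes
1 TiB = 1,099,511,627,776 bytes
17,343,322,754,383.872 / 1,099,511,627,776 = 15.774 TiB

15.774 TiB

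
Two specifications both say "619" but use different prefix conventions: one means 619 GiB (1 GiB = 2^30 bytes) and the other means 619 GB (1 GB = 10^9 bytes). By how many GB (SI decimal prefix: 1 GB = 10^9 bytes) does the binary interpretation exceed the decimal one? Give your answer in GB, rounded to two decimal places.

619 GiB = 619 × 1,073,741,824 = 664,646,189,056 bytes
619 GB = 619 × 1,000,000,000 = 619,000,000,000 bytes
difference = 45,646,189,056 bytes
45,646,189,056 / 1,000,000,000 = 45.65 GB

45.65 GB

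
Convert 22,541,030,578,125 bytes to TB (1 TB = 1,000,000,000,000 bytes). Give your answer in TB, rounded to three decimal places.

22.541 TB

22,541,030,578,125 bytes given.
1 TB = 1,000,000,000,000 bytes
22,541,030,578,125 / 1,000,000,000,000 = 22.541 TB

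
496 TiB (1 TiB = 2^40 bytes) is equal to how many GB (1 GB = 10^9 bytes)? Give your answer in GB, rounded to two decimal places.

545,357.77 GB

496 TiB = 496 × 2^40 bytes = 545,357,767,376,896 bytes
1 GB = 10^9 bytes = 1,000,000,000 bytes
545,357,767,376,896 / 1,000,000,000 = 545,357.77 GB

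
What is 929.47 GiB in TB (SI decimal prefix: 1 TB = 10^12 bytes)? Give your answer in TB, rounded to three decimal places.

929.47 GiB = 929.47 × 2^30 bytes = 998,010,813,153.28 bytes
1 TB = 10^12 bytes = 1,000,000,000,000 bytes
998,010,813,153.28 / 1,000,000,000,000 = 0.998 TB

0.998 TB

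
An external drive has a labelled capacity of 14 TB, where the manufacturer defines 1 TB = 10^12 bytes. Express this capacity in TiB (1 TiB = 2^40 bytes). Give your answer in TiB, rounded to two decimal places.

14 TB = 14 × 10^12 bytes = 14,000,000,000,000 bytes
1 TiB = 1,099,511,627,776 bytes
14,000,000,000,000 / 1,099,511,627,776 = 12.73 TiB

12.73 TiB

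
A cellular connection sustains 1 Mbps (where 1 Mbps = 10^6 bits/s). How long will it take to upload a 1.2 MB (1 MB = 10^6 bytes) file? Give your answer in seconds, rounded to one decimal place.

9.6 seconds

1.2 MB = 1,200,000 bytes = 9,600,000 bits
1 Mbps = 1,000,000 bits/s
time = 9,600,000 / 1,000,000 = 9.6 s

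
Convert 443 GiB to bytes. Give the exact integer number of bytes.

443 × 1,073,741,824 = 475,667,628,032 bytes  (1 GiB = 2^30 bytes)

475,667,628,032 bytes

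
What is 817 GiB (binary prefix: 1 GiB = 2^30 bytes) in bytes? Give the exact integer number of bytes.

817 × 1,073,741,824 = 877,247,070,208 bytes  (1 GiB = 2^30 bytes)

877,247,070,208 bytes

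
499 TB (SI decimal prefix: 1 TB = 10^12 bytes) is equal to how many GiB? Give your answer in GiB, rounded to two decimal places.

499 TB = 499 × 10^12 bytes = 499,000,000,000,000 bytes
1 GiB = 1,073,741,824 bytes
499,000,000,000,000 / 1,073,741,824 = 464,729.96 GiB

464,729.96 GiB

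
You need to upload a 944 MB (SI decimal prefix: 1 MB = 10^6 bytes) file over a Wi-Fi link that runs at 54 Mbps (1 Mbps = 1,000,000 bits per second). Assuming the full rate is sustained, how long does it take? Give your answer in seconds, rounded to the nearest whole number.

140 seconds

944 MB = 944,000,000 bytes = 7,552,000,000 bits
54 Mbps = 54,000,000 bits/s
time = 7,552,000,000 / 54,000,000 = 140 s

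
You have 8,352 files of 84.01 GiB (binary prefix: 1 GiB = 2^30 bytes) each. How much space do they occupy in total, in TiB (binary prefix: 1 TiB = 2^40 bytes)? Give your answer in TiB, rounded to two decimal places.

685.21 TiB

Total = 8,352 × 84.01 GiB = 701651.52 GiB
= 701651.52 × 1,073,741,824 bytes = 753,392,582,897,172.48 bytes
1 TiB = 1,099,511,627,776 bytes
753,392,582,897,172.48 / 1,099,511,627,776 = 685.21 TiB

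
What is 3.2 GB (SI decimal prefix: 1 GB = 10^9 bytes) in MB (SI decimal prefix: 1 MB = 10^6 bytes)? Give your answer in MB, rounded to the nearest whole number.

3,200 MB

3.2 GB × 1,000,000,000 bytes/GB = 3,200,000,000 bytes
1 MB = 1,000,000 bytes
3,200,000,000 / 1,000,000 = 3,200 MB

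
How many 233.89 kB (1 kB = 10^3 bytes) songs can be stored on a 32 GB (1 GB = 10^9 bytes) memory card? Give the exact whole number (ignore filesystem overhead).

Capacity: 32 GB = 32,000,000,000 bytes
Per item: 233.89 kB = 233,890 bytes
⌊32,000,000,000 / 233,890⌋ = 136,816

136,816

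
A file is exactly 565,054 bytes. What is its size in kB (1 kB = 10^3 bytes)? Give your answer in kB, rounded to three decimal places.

565,054 bytes given.
1 kB = 1,000 bytes
565,054 / 1,000 = 565.054 kB

565.054 kB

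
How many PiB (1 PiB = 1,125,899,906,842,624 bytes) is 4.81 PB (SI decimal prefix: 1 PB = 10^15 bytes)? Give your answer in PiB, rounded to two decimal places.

4.81 PB = 4.81 × 10^15 bytes = 4,810,000,000,000,000 bytes
1 PiB = 2^50 bytes = 1,125,899,906,842,624 bytes
4,810,000,000,000,000 / 1,125,899,906,842,624 = 4.27 PiB

4.27 PiB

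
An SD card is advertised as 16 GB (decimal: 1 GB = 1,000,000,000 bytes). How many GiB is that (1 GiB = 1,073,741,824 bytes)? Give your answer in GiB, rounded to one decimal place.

14.9 GiB

16 GB × 1,000,000,000 bytes/GB = 16,000,000,000 bytes
1 GiB = 1,073,741,824 bytes
16,000,000,000 / 1,073,741,824 = 14.9 GiB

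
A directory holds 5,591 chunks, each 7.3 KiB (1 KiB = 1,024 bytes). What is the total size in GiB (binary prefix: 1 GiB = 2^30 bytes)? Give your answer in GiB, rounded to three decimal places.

Total = 5,591 × 7.3 KiB = 40814.3 KiB
= 40814.3 × 1,024 bytes = 41,793,843.2 bytes
1 GiB = 1,073,741,824 bytes
41,793,843.2 / 1,073,741,824 = 0.039 GiB

0.039 GiB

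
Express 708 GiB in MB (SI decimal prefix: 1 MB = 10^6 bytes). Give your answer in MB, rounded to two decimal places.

708 GiB = 708 × 2^30 bytes = 760,209,211,392 bytes
1 MB = 1,000,000 bytes
760,209,211,392 / 1,000,000 = 760,209.21 MB

760,209.21 MB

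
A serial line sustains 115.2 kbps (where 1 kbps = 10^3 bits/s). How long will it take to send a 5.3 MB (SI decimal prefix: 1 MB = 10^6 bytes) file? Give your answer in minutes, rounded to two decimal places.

6.13 minutes

5.3 MB = 5,300,000 bytes = 42,400,000 bits
115.2 kbps = 115,200 bits/s
time = 42,400,000 / 115,200 = 368.056 s
368.056 s / 60 = 6.13 minutes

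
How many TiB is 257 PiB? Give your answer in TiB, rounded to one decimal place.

263,168.0 TiB

257 PiB = 257 × 2^50 bytes = 289,356,276,058,554,368 bytes
1 TiB = 2^40 bytes = 1,099,511,627,776 bytes
289,356,276,058,554,368 / 1,099,511,627,776 = 263,168.0 TiB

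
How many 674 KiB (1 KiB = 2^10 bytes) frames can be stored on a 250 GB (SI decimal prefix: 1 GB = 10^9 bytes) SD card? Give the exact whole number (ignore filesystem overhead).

Capacity: 250 GB = 250,000,000,000 bytes
Per item: 674 KiB = 690,176 bytes
⌊250,000,000,000 / 690,176⌋ = 362,226

362,226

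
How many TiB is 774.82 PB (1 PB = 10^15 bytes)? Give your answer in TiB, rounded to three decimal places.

774.82 PB × 1,000,000,000,000,000 bytes/PB = 774,820,000,000,000,000 bytes
1 TiB = 2^40 bytes = 1,099,511,627,776 bytes
774,820,000,000,000,000 / 1,099,511,627,776 = 704,694.685 TiB

704,694.685 TiB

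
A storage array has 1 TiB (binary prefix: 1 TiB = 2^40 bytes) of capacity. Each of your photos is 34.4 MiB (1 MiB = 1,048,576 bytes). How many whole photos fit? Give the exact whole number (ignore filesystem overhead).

Capacity: 1 TiB = 1,099,511,627,776 bytes
Per item: 34.4 MiB = 36,071,014.4 bytes
⌊1,099,511,627,776 / 36,071,014.4⌋ = 30,481

30,481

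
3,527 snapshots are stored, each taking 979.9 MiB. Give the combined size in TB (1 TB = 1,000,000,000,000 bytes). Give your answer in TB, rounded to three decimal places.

Total = 3,527 × 979.9 MiB = 3456107.3 MiB
= 3456107.3 × 1,048,576 bytes = 3,623,991,168,204.8 bytes
1 TB = 1,000,000,000,000 bytes
3,623,991,168,204.8 / 1,000,000,000,000 = 3.624 TB

3.624 TB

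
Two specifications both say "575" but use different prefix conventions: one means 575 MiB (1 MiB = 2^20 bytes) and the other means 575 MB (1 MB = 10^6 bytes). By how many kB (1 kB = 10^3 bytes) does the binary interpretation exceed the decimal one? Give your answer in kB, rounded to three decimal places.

575 MiB = 575 × 1,048,576 = 602,931,200 bytes
575 MB = 575 × 1,000,000 = 575,000,000 bytes
difference = 27,931,200 bytes
27,931,200 / 1,000 = 27,931.200 kB

27,931.200 kB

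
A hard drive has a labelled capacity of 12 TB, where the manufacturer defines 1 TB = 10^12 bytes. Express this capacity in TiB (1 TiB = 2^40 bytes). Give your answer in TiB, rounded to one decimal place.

12 TB = 12 × 10^12 bytes = 12,000,000,000,000 bytes
1 TiB = 1,099,511,627,776 bytes
12,000,000,000,000 / 1,099,511,627,776 = 10.9 TiB

10.9 TiB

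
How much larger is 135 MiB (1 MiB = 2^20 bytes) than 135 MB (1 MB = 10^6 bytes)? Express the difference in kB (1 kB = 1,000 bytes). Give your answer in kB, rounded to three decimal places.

6,557.760 kB

135 MiB = 135 × 1,048,576 = 141,557,760 bytes
135 MB = 135 × 1,000,000 = 135,000,000 bytes
difference = 6,557,760 bytes
6,557,760 / 1,000 = 6,557.760 kB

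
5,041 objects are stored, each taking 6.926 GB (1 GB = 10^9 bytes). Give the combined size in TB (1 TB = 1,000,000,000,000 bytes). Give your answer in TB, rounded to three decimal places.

Total = 5,041 × 6.926 GB = 34913.966 GB
= 34913.966 × 1,000,000,000 bytes = 34,913,966,000,000 bytes
1 TB = 1,000,000,000,000 bytes
34,913,966,000,000 / 1,000,000,000,000 = 34.914 TB

34.914 TB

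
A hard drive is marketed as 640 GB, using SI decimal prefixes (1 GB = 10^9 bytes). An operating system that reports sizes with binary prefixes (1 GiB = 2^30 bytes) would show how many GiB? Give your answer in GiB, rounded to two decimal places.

640 GB = 640 × 10^9 bytes = 640,000,000,000 bytes
1 GiB = 1,073,741,824 bytes
640,000,000,000 / 1,073,741,824 = 596.05 GiB

596.05 GiB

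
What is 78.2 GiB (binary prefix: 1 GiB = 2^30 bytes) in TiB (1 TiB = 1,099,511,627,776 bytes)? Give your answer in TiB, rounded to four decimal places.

78.2 GiB = 78.2 × 2^30 bytes = 83,966,610,636.8 bytes
1 TiB = 1,099,511,627,776 bytes
83,966,610,636.8 / 1,099,511,627,776 = 0.0764 TiB

0.0764 TiB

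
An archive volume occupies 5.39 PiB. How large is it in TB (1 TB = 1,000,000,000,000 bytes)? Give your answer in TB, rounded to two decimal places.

6,068.60 TB

5.39 PiB × 1,125,899,906,842,624 bytes/PiB = 6,068,600,497,881,743.36 bytes
1 TB = 10^12 bytes = 1,000,000,000,000 bytes
6,068,600,497,881,743.36 / 1,000,000,000,000 = 6,068.60 TB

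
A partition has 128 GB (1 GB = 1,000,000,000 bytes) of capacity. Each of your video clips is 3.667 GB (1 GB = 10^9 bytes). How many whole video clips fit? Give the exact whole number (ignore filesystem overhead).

34

Capacity: 128 GB = 128,000,000,000 bytes
Per item: 3.667 GB = 3,667,000,000 bytes
⌊128,000,000,000 / 3,667,000,000⌋ = 34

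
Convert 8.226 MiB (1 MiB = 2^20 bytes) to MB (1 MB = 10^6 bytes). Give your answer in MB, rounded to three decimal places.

8.226 MiB × 1,048,576 bytes/MiB = 8,625,586.176 bytes
1 MB = 10^6 bytes = 1,000,000 bytes
8,625,586.176 / 1,000,000 = 8.626 MB

8.626 MB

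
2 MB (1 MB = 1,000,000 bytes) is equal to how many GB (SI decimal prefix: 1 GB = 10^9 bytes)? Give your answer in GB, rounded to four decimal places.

2 MB = 2 × 10^6 bytes = 2,000,000 bytes
1 GB = 1,000,000,000 bytes
2,000,000 / 1,000,000,000 = 0.0020 GB

0.0020 GB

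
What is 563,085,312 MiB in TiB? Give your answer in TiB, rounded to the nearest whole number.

537 TiB

563,085,312 MiB = 563,085,312 × 2^20 bytes = 590,437,744,115,712 bytes
1 TiB = 2^40 bytes = 1,099,511,627,776 bytes
590,437,744,115,712 / 1,099,511,627,776 = 537 TiB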